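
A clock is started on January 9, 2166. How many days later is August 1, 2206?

Day-of-year of January 9, 2166: 9.
Day-of-year of August 1, 2206: 213.
2166 has 365 days, so 365 − 9 = 356 days remain in 2166.
Full years 2167–2205: 30 common + 9 leap = 30×365 + 9×366 = 14244 days.
Total: 356 + 14244 + 213 = 14813 days.

14813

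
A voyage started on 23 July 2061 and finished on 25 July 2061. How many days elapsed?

Within July 2061: 25 − 23 = 2 days.

2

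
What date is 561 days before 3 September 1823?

19 February 1822

Count 561 days before September 3, 1823:
Day-of-year of February 19, 1822: 50.
Day-of-year of September 3, 1823: 246.
1822 has 365 days, so 365 − 50 = 315 days remain in 1822.
Total: 315 + 246 = 561 days.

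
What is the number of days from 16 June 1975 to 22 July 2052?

28161

From June 16, 1975 to June 16, 2052: 77 years, of which 20 contain a Feb 29 — 57×365 + 20×366 = 28125 days.
(2000 is a leap year (divisible by 400).)
June 2052: 30 − 16 = 14 days remain.
July 1–22, 2052: 22 days.
Residual: 36 days.
Total: 28161 days.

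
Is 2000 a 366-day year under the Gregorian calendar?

2000 is a leap year (divisible by 400).

Yes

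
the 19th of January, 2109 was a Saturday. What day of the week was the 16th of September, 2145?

Thursday

From January 19, 2109 to January 19, 2145: 36 years, of which 9 contain a Feb 29 — 27×365 + 9×366 = 13149 days.
January 2145: 31 − 19 = 12 days remain.
Then February 2145 (28), March (31), April (30), May (31), June (30), July (31), August (31): 28 + 31 + 30 + 31 + 30 + 31 + 31 = 212 days.
September 1–16, 2145: 16 days.
Residual: 240 days.
Total: 13389 days.
13389 mod 7 = 5, so 5 days after Saturday is Thursday.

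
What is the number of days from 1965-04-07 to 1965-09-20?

166

April 1965: 30 − 7 = 23 days remain.
Then May (31), June (30), July (31), August (31): 31 + 30 + 31 + 31 = 123 days.
September 1–20, 1965: 20 days.
Total: 23 + 123 + 20 = 166 days.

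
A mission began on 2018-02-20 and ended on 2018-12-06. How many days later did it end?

289

February 2018: 28 − 20 = 8 days remain (2018 is not a leap year, so February has 28 days).
Then 9 full months totalling 275 days.
December 1–6, 2018: 6 days.
Total: 8 + 275 + 6 = 289 days.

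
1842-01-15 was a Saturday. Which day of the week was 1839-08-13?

Count forward from the earlier date (August 13, 1839) to the later (January 15, 1842):
August 13, 1839 → August 13, 1840: 366 days (1840 is a leap year).
August 13, 1840 → August 13, 1841: 365 days.
August 1841: 31 − 13 = 18 days remain.
Then September (30), October (31), November (30), December (31): 30 + 31 + 30 + 31 = 122 days.
January 1–15, 1842: 15 days.
Residual: 155 days.
Total: 886 days.
886 mod 7 = 4, so 4 days before Saturday is Tuesday.

Tuesday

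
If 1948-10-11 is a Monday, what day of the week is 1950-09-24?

Day-of-year of October 11, 1948: 285.
Day-of-year of September 24, 1950: 267.
1948 has 366 days, so 366 − 285 = 81 days remain in 1948.
Full years: 1949: 365. Sum = 365.
Total: 81 + 365 + 267 = 713 days.
713 mod 7 = 6, so 6 days after Monday is Sunday.

Sunday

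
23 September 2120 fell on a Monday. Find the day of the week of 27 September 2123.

Day-of-year of September 23, 2120: 267.
Day-of-year of September 27, 2123: 270.
2120 has 366 days, so 366 − 267 = 99 days remain in 2120.
Full years: 2121: 365; 2122: 365. Sum = 730.
Total: 99 + 730 + 270 = 1099 days.
1099 is a multiple of 7, so 27 September 2123 falls on the same weekday: Monday.

Monday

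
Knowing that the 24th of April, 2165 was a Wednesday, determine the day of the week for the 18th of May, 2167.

April 2165: 30 − 24 = 6 days remain.
Then 24 full months totalling 730 days.
May 1–18, 2167: 18 days.
Total: 6 + 730 + 18 = 754 days.
754 mod 7 = 5, so 5 days after Wednesday is Monday.

Monday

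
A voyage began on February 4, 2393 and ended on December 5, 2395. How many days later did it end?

1034

February 4, 2393 → February 4, 2394: 365 days.
February 4, 2394 → February 4, 2395: 365 days.
February 2395: 28 − 4 = 24 days remain (2395 is not a leap year, so February has 28 days).
Then 9 full months totalling 275 days.
December 1–5, 2395: 5 days.
Residual: 304 days.
Total: 1034 days.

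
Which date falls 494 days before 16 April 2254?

8 December 2252

Count 494 days before April 16, 2254:
December 8, 2252 → December 8, 2253: 365 days.
December 2253: 31 − 8 = 23 days remain.
Then January (31), February 2254 (28), March (31): 31 + 28 + 31 = 90 days.
April 1–16, 2254: 16 days.
Residual: 129 days.
Total: 494 days.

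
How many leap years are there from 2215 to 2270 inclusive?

14

Years divisible by 4: 2216, 2220, …, 2268 — 14 in all.
No century exceptions apply. Count: 14.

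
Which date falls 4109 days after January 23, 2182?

April 24, 2193

Count 4109 days after January 23, 2182:
Day-of-year of January 23, 2182: 23.
Day-of-year of April 24, 2193: 114.
2182 has 365 days, so 365 − 23 = 342 days remain in 2182.
Full years 2183–2192: 7 common + 3 leap = 7×365 + 3×366 = 3653 days.
Total: 342 + 3653 + 114 = 4109 days.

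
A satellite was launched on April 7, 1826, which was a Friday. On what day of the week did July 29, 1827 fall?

Sunday

April 1826: 30 − 7 = 23 days remain.
Then 14 full months totalling 426 days.
July 1–29, 1827: 29 days.
Total: 23 + 426 + 29 = 478 days.
478 mod 7 = 2, so 2 days after Friday is Sunday.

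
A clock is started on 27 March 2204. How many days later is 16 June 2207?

1176

Day-of-year of March 27, 2204: 87.
Day-of-year of June 16, 2207: 167.
2204 has 366 days, so 366 − 87 = 279 days remain in 2204.
Full years: 2205: 365; 2206: 365. Sum = 730.
Total: 279 + 730 + 167 = 1176 days.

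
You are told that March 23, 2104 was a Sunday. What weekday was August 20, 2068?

Count forward from the earlier date (August 20, 2068) to the later (March 23, 2104):
From August 20, 2068 to August 20, 2103: 35 years, of which 7 contain a Feb 29 — 28×365 + 7×366 = 12782 days.
(2100 is not a leap year (divisible by 100 but not 400).)
August 2103: 31 − 20 = 11 days remain.
Then September (30), October (31), November (30), December (31), January (31), February 2104 (29): 30 + 31 + 30 + 31 + 31 + 29 = 182 days.
March 1–23, 2104: 23 days.
Residual: 216 days.
Total: 12998 days.
12998 mod 7 = 6, so 6 days before Sunday is Monday.

Monday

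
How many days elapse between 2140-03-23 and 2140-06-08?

77

March 2140: 31 − 23 = 8 days remain.
Then April (30), May (31): 30 + 31 = 61 days.
June 1–8, 2140: 8 days.
Total: 8 + 61 + 8 = 77 days.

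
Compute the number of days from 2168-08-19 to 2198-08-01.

10939

From August 19, 2168 to August 19, 2197: 29 years, of which 7 contain a Feb 29 — 22×365 + 7×366 = 10592 days.
August 2197: 31 − 19 = 12 days remain.
Then 11 full months totalling 334 days.
August 1, 2198: 1 day.
Residual: 347 days.
Total: 10939 days.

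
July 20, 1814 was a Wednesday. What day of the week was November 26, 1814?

July 1814: 31 − 20 = 11 days remain.
Then August (31), September (30), October (31): 31 + 30 + 31 = 92 days.
November 1–26, 1814: 26 days.
Total: 11 + 92 + 26 = 129 days.
129 mod 7 = 3, so 3 days after Wednesday is Saturday.

Saturday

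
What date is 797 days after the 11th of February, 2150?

the 18th of April, 2152

Count 797 days after February 11, 2150:
Day-of-year of February 11, 2150: 42.
Day-of-year of April 18, 2152: 109.
2150 has 365 days, so 365 − 42 = 323 days remain in 2150.
Full years: 2151: 365. Sum = 365.
Total: 323 + 365 + 109 = 797 days.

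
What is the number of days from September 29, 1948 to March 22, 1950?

539

September 1948: 30 − 29 = 1 day remains.
Then 17 full months totalling 516 days.
March 1–22, 1950: 22 days.
Total: 1 + 516 + 22 = 539 days.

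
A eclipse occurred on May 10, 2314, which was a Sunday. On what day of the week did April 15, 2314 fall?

Count forward from the earlier date (April 15, 2314) to the later (May 10, 2314):
April 2314: 30 − 15 = 15 days remain.
May 1–10, 2314: 10 days.
Total: 15 + 10 = 25 days.
25 mod 7 = 4, so 4 days before Sunday is Wednesday.

Wednesday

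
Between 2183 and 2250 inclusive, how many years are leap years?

16

Years divisible by 4: 2184, 2188, …, 2248 — 17 in all.
Of these, 2200 is divisible by 100 but not 400, so not leap.
Leap years: 17 − 1 = 16.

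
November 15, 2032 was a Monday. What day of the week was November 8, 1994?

Count forward from the earlier date (November 8, 1994) to the later (November 15, 2032):
Day-of-year of November 8, 1994: 312.
Day-of-year of November 15, 2032: 320.
1994 has 365 days, so 365 − 312 = 53 days remain in 1994.
Full years 1995–2031: 28 common + 9 leap = 28×365 + 9×366 = 13514 days.
Total: 53 + 13514 + 320 = 13887 days.
13887 mod 7 = 6, so 6 days before Monday is Tuesday.

Tuesday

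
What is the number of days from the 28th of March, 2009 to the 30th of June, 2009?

March 2009: 31 − 28 = 3 days remain.
Then April (30), May (31): 30 + 31 = 61 days.
June 1–30, 2009: 30 days.
Total: 3 + 61 + 30 = 94 days.

94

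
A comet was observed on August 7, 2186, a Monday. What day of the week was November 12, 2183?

Count forward from the earlier date (November 12, 2183) to the later (August 7, 2186):
November 12, 2183 → November 12, 2184: 366 days (2184 is a leap year).
November 12, 2184 → November 12, 2185: 365 days.
November 2185: 30 − 12 = 18 days remain.
Then December (31), January (31), February 2186 (28), March (31), April (30), May (31), June (30), July (31): 31 + 31 + 28 + 31 + 30 + 31 + 30 + 31 = 243 days.
August 1–7, 2186: 7 days.
Residual: 268 days.
Total: 999 days.
999 mod 7 = 5, so 5 days before Monday is Wednesday.

Wednesday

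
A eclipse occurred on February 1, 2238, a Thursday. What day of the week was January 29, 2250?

Day-of-year of February 1, 2238: 32.
Day-of-year of January 29, 2250: 29.
2238 has 365 days, so 365 − 32 = 333 days remain in 2238.
Full years 2239–2249: 8 common + 3 leap = 8×365 + 3×366 = 4018 days.
Total: 333 + 4018 + 29 = 4380 days.
4380 mod 7 = 5, so 5 days after Thursday is Tuesday.

Tuesday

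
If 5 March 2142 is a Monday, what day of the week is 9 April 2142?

Monday

March 2142: 31 − 5 = 26 days remain.
April 1–9, 2142: 9 days.
Total: 26 + 9 = 35 days.
35 is a multiple of 7, so 9 April 2142 falls on the same weekday: Monday.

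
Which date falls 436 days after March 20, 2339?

May 29, 2340

Count 436 days after March 20, 2339:
March 2339: 31 − 20 = 11 days remain.
Then 13 full months totalling 396 days.
May 1–29, 2340: 29 days.
Total: 11 + 396 + 29 = 436 days.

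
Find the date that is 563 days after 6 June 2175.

20 December 2176

Count 563 days after June 6, 2175:
June 6, 2175 → June 6, 2176: 366 days (2176 is a leap year).
June 2176: 30 − 6 = 24 days remain.
Then July (31), August (31), September (30), October (31), November (30): 31 + 31 + 30 + 31 + 30 = 153 days.
December 1–20, 2176: 20 days.
Residual: 197 days.
Total: 563 days.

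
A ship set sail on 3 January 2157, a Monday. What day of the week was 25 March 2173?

Day-of-year of January 3, 2157: 3.
Day-of-year of March 25, 2173: 84.
2157 has 365 days, so 365 − 3 = 362 days remain in 2157.
Full years 2158–2172: 11 common + 4 leap = 11×365 + 4×366 = 5479 days.
Total: 362 + 5479 + 84 = 5925 days.
5925 mod 7 = 3, so 3 days after Monday is Thursday.

Thursday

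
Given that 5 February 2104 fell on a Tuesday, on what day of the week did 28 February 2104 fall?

Thursday

Within February 2104: 28 − 5 = 23 days.
23 mod 7 = 2, so 2 days after Tuesday is Thursday.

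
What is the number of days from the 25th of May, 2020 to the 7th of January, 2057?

13376

From May 25, 2020 to May 25, 2056: 36 years, of which 9 contain a Feb 29 — 27×365 + 9×366 = 13149 days.
May 2056: 31 − 25 = 6 days remain.
Then June (30), July (31), August (31), September (30), October (31), November (30), December (31): 30 + 31 + 31 + 30 + 31 + 30 + 31 = 214 days.
January 1–7, 2057: 7 days.
Residual: 227 days.
Total: 13376 days.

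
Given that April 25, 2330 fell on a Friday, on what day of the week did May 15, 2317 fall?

Tuesday

Count forward from the earlier date (May 15, 2317) to the later (April 25, 2330):
Day-of-year of May 15, 2317: 135.
Day-of-year of April 25, 2330: 115.
2317 has 365 days, so 365 − 135 = 230 days remain in 2317.
Full years 2318–2329: 9 common + 3 leap = 9×365 + 3×366 = 4383 days.
Total: 230 + 4383 + 115 = 4728 days.
4728 mod 7 = 3, so 3 days before Friday is Tuesday.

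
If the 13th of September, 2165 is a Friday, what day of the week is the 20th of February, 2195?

From September 13, 2165 to September 13, 2194: 29 years, of which 7 contain a Feb 29 — 22×365 + 7×366 = 10592 days.
September 2194: 30 − 13 = 17 days remain.
Then October (31), November (30), December (31), January (31): 31 + 30 + 31 + 31 = 123 days.
February 1–20, 2195: 20 days (2195 is not a leap year).
Residual: 160 days.
Total: 10752 days.
10752 is a multiple of 7, so the 20th of February, 2195 falls on the same weekday: Friday.

Friday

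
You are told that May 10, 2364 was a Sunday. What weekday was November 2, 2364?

Monday

May 2364: 31 − 10 = 21 days remain.
Then June (30), July (31), August (31), September (30), October (31): 30 + 31 + 31 + 30 + 31 = 153 days.
November 1–2, 2364: 2 days.
Total: 21 + 153 + 2 = 176 days.
176 mod 7 = 1, so 1 day after Sunday is Monday.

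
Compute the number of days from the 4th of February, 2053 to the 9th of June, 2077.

From February 4, 2053 to February 4, 2077: 24 years, of which 6 contain a Feb 29 — 18×365 + 6×366 = 8766 days.
February 2077: 28 − 4 = 24 days remain (2077 is not a leap year, so February has 28 days).
Then March (31), April (30), May (31): 31 + 30 + 31 = 92 days.
June 1–9, 2077: 9 days.
Residual: 125 days.
Total: 8891 days.

8891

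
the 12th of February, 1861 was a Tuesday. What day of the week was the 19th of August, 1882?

From February 12, 1861 to February 12, 1882: 21 years, of which 5 contain a Feb 29 — 16×365 + 5×366 = 7670 days.
February 1882: 28 − 12 = 16 days remain (1882 is not a leap year, so February has 28 days).
Then March (31), April (30), May (31), June (30), July (31): 31 + 30 + 31 + 30 + 31 = 153 days.
August 1–19, 1882: 19 days.
Residual: 188 days.
Total: 7858 days.
7858 mod 7 = 4, so 4 days after Tuesday is Saturday.

Saturday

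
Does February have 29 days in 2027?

2027 is not a leap year.

No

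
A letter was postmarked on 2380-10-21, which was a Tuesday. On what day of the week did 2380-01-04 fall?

Count forward from the earlier date (January 4, 2380) to the later (October 21, 2380):
January 2380: 31 − 4 = 27 days remain.
Then February 2380 (29), March (31), April (30), May (31), June (30), July (31), August (31), September (30): 29 + 31 + 30 + 31 + 30 + 31 + 31 + 30 = 243 days.
October 1–21, 2380: 21 days.
Total: 27 + 243 + 21 = 291 days.
291 mod 7 = 4, so 4 days before Tuesday is Friday.

Friday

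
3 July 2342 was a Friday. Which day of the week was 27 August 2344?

July 3, 2342 → July 3, 2343: 365 days.
July 3, 2343 → July 3, 2344: 366 days (2344 is a leap year).
July 2344: 31 − 3 = 28 days remain.
August 1–27, 2344: 27 days.
Residual: 55 days.
Total: 786 days.
786 mod 7 = 2, so 2 days after Friday is Sunday.

Sunday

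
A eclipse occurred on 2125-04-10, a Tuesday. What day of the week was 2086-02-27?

Wednesday

Count forward from the earlier date (February 27, 2086) to the later (April 10, 2125):
From February 27, 2086 to February 27, 2125: 39 years, of which 9 contain a Feb 29 — 30×365 + 9×366 = 14244 days.
(2100 is not a leap year (divisible by 100 but not 400).)
February 2125: 28 − 27 = 1 day remains (2125 is not a leap year, so February has 28 days).
Then March (31): 31 days.
April 1–10, 2125: 10 days.
Residual: 42 days.
Total: 14286 days.
14286 mod 7 = 6, so 6 days before Tuesday is Wednesday.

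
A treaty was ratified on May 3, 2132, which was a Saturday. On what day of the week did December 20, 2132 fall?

May 2132: 31 − 3 = 28 days remain.
Then June (30), July (31), August (31), September (30), October (31), November (30): 30 + 31 + 31 + 30 + 31 + 30 = 183 days.
December 1–20, 2132: 20 days.
Total: 28 + 183 + 20 = 231 days.
231 is a multiple of 7, so December 20, 2132 falls on the same weekday: Saturday.

Saturday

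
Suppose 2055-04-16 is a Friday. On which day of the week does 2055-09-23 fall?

April 2055: 30 − 16 = 14 days remain.
Then May (31), June (30), July (31), August (31): 31 + 30 + 31 + 31 = 123 days.
September 1–23, 2055: 23 days.
Total: 14 + 123 + 23 = 160 days.
160 mod 7 = 6, so 6 days after Friday is Thursday.

Thursday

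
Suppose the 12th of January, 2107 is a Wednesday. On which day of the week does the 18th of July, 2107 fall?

Monday

January 2107: 31 − 12 = 19 days remain.
Then February 2107 (28), March (31), April (30), May (31), June (30): 28 + 31 + 30 + 31 + 30 = 150 days.
July 1–18, 2107: 18 days.
Total: 19 + 150 + 18 = 187 days.
187 mod 7 = 5, so 5 days after Wednesday is Monday.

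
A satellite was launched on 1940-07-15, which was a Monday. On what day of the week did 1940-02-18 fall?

Sunday

Count forward from the earlier date (February 18, 1940) to the later (July 15, 1940):
February 1940: 29 − 18 = 11 days remain (1940 is a leap year, so February has 29 days).
Then March (31), April (30), May (31), June (30): 31 + 30 + 31 + 30 = 122 days.
July 1–15, 1940: 15 days.
Total: 11 + 122 + 15 = 148 days.
148 mod 7 = 1, so 1 day before Monday is Sunday.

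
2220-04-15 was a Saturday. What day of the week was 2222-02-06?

April 15, 2220 → April 15, 2221: 365 days.
April 2221: 30 − 15 = 15 days remain.
Then 9 full months totalling 276 days.
February 1–6, 2222: 6 days (2222 is not a leap year).
Residual: 297 days.
Total: 662 days.
662 mod 7 = 4, so 4 days after Saturday is Wednesday.

Wednesday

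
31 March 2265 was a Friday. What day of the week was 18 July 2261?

Thursday

Count forward from the earlier date (July 18, 2261) to the later (March 31, 2265):
July 18, 2261 → July 18, 2262: 365 days.
July 18, 2262 → July 18, 2263: 365 days.
July 18, 2263 → July 18, 2264: 366 days (2264 is a leap year).
July 2264: 31 − 18 = 13 days remain.
Then August (31), September (30), October (31), November (30), December (31), January (31), February 2265 (28): 31 + 30 + 31 + 30 + 31 + 31 + 28 = 212 days.
March 1–31, 2265: 31 days.
Residual: 256 days.
Total: 1352 days.
1352 mod 7 = 1, so 1 day before Friday is Thursday.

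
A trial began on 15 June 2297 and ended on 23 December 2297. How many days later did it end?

June 2297: 30 − 15 = 15 days remain.
Then July (31), August (31), September (30), October (31), November (30): 31 + 31 + 30 + 31 + 30 = 153 days.
December 1–23, 2297: 23 days.
Total: 15 + 153 + 23 = 191 days.

191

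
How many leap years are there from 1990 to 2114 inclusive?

Years divisible by 4: 1992, 1996, …, 2112 — 31 in all.
Of these, 2100 is divisible by 100 but not 400, so not leap.
2000 is divisible by 400, so still leap.
Leap years: 31 − 1 = 30.

30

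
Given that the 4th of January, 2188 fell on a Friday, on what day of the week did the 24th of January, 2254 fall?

From January 4, 2188 to January 4, 2254: 66 years, of which 16 contain a Feb 29 — 50×365 + 16×366 = 24106 days.
(2200 is not a leap year (divisible by 100 but not 400).)
Within January 2254: 24 − 4 = 20 days.
Total: 24126 days.
24126 mod 7 = 4, so 4 days after Friday is Tuesday.

Tuesday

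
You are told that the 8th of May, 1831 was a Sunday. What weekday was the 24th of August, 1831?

Wednesday

May 1831: 31 − 8 = 23 days remain.
Then June (30), July (31): 30 + 31 = 61 days.
August 1–24, 1831: 24 days.
Total: 23 + 61 + 24 = 108 days.
108 mod 7 = 3, so 3 days after Sunday is Wednesday.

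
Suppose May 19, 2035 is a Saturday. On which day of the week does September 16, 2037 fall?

Wednesday

May 19, 2035 → May 19, 2036: 366 days (2036 is a leap year).
May 19, 2036 → May 19, 2037: 365 days.
May 2037: 31 − 19 = 12 days remain.
Then June (30), July (31), August (31): 30 + 31 + 31 = 92 days.
September 1–16, 2037: 16 days.
Residual: 120 days.
Total: 851 days.
851 mod 7 = 4, so 4 days after Saturday is Wednesday.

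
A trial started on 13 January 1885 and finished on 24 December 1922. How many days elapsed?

13858

Day-of-year of January 13, 1885: 13.
Day-of-year of December 24, 1922: 358.
1885 has 365 days, so 365 − 13 = 352 days remain in 1885.
Full years 1886–1921: 28 common + 8 leap = 28×365 + 8×366 = 13148 days.
Total: 352 + 13148 + 358 = 13858 days.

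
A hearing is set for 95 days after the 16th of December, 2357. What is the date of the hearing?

the 21st of March, 2358

Count 95 days after December 16, 2357:
December 2357: 31 − 16 = 15 days remain.
Then January (31), February 2358 (28): 31 + 28 = 59 days.
March 1–21, 2358: 21 days.
Total: 15 + 59 + 21 = 95 days.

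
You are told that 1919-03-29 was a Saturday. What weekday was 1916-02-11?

Friday

Count forward from the earlier date (February 11, 1916) to the later (March 29, 1919):
February 11, 1916 → February 11, 1917: 366 days (1916 is a leap year).
February 11, 1917 → February 11, 1918: 365 days.
February 11, 1918 → February 11, 1919: 365 days.
February 1919: 28 − 11 = 17 days remain (1919 is not a leap year, so February has 28 days).
March 1–29, 1919: 29 days.
Residual: 46 days.
Total: 1142 days.
1142 mod 7 = 1, so 1 day before Saturday is Friday.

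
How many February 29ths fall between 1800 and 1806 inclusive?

1

Years divisible by 4 in [1800, 1806]: 1800, 1804.
Of these, 1800 is divisible by 100 but not 400, so not leap.
Leap years: 2 − 1 = 1.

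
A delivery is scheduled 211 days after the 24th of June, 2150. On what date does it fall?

the 21st of January, 2151

Count 211 days after June 24, 2150:
Day-of-year of June 24, 2150: 175.
Day-of-year of January 21, 2151: 21.
2150 has 365 days, so 365 − 175 = 190 days remain in 2150.
Total: 190 + 21 = 211 days.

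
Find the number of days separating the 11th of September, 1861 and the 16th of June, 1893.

11601

Day-of-year of September 11, 1861: 254.
Day-of-year of June 16, 1893: 167.
1861 has 365 days, so 365 − 254 = 111 days remain in 1861.
Full years 1862–1892: 23 common + 8 leap = 23×365 + 8×366 = 11323 days.
Total: 111 + 11323 + 167 = 11601 days.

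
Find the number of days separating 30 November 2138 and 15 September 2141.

1020

Day-of-year of November 30, 2138: 334.
Day-of-year of September 15, 2141: 258.
2138 has 365 days, so 365 − 334 = 31 days remain in 2138.
Full years: 2139: 365; 2140: 366. Sum = 731.
Total: 31 + 731 + 258 = 1020 days.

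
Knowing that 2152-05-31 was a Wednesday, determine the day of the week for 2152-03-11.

Count forward from the earlier date (March 11, 2152) to the later (May 31, 2152):
March 2152: 31 − 11 = 20 days remain.
Then April (30): 30 days.
May 1–31, 2152: 31 days.
Total: 20 + 30 + 31 = 81 days.
81 mod 7 = 4, so 4 days before Wednesday is Saturday.

Saturday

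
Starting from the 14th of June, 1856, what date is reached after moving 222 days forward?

the 22nd of January, 1857

Count 222 days after June 14, 1856:
June 1856: 30 − 14 = 16 days remain.
Then July (31), August (31), September (30), October (31), November (30), December (31): 31 + 31 + 30 + 31 + 30 + 31 = 184 days.
January 1–22, 1857: 22 days.
Total: 16 + 184 + 22 = 222 days.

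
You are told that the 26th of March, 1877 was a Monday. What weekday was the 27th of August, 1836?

Count forward from the earlier date (August 27, 1836) to the later (March 26, 1877):
From August 27, 1836 to August 27, 1876: 40 years, of which 10 contain a Feb 29 — 30×365 + 10×366 = 14610 days.
August 1876: 31 − 27 = 4 days remain.
Then September (30), October (31), November (30), December (31), January (31), February 1877 (28): 30 + 31 + 30 + 31 + 31 + 28 = 181 days.
March 1–26, 1877: 26 days.
Residual: 211 days.
Total: 14821 days.
14821 mod 7 = 2, so 2 days before Monday is Saturday.

Saturday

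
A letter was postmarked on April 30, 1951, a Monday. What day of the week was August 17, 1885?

Monday

Count forward from the earlier date (August 17, 1885) to the later (April 30, 1951):
From August 17, 1885 to August 17, 1950: 65 years, of which 15 contain a Feb 29 — 50×365 + 15×366 = 23740 days.
(1900 is not a leap year (divisible by 100 but not 400).)
August 1950: 31 − 17 = 14 days remain.
Then September (30), October (31), November (30), December (31), January (31), February 1951 (28), March (31): 30 + 31 + 30 + 31 + 31 + 28 + 31 = 212 days.
April 1–30, 1951: 30 days.
Residual: 256 days.
Total: 23996 days.
23996 is a multiple of 7, so August 17, 1885 falls on the same weekday: Monday.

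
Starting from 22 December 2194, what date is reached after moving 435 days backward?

13 October 2193

Count 435 days before December 22, 2194:
Day-of-year of October 13, 2193: 286.
Day-of-year of December 22, 2194: 356.
2193 has 365 days, so 365 − 286 = 79 days remain in 2193.
Total: 79 + 356 = 435 days.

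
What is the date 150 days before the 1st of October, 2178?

the 4th of May, 2178

Count 150 days before October 1, 2178:
May 2178: 31 − 4 = 27 days remain.
Then June (30), July (31), August (31), September (30): 30 + 31 + 31 + 30 = 122 days.
October 1, 2178: 1 day.
Total: 27 + 122 + 1 = 150 days.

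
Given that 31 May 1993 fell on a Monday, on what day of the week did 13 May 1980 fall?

Tuesday

Count forward from the earlier date (May 13, 1980) to the later (May 31, 1993):
From May 13, 1980 to May 13, 1993: 13 years, of which 3 contain a Feb 29 — 10×365 + 3×366 = 4748 days.
Within May 1993: 31 − 13 = 18 days.
Total: 4766 days.
4766 mod 7 = 6, so 6 days before Monday is Tuesday.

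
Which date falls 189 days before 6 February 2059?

1 August 2058

Count 189 days before February 6, 2059:
August 2058: 31 − 1 = 30 days remain.
Then September (30), October (31), November (30), December (31), January (31): 30 + 31 + 30 + 31 + 31 = 153 days.
February 1–6, 2059: 6 days (2059 is not a leap year).
Residual: 189 days.
Total: 189 days.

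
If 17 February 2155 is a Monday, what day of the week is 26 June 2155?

Thursday

February 2155: 28 − 17 = 11 days remain (2155 is not a leap year, so February has 28 days).
Then March (31), April (30), May (31): 31 + 30 + 31 = 92 days.
June 1–26, 2155: 26 days.
Total: 11 + 92 + 26 = 129 days.
129 mod 7 = 3, so 3 days after Monday is Thursday.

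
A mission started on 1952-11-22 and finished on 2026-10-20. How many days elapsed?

Day-of-year of November 22, 1952: 327.
Day-of-year of October 20, 2026: 293.
1952 has 366 days, so 366 − 327 = 39 days remain in 1952.
Full years 1953–2025: 55 common + 18 leap = 55×365 + 18×366 = 26663 days.
Total: 39 + 26663 + 293 = 26995 days.

26995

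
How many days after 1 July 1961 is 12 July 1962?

July 1961: 31 − 1 = 30 days remain.
Then 11 full months totalling 334 days.
July 1–12, 1962: 12 days.
Total: 30 + 334 + 12 = 376 days.

376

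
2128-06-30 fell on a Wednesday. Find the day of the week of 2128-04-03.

Saturday

Count forward from the earlier date (April 3, 2128) to the later (June 30, 2128):
April 2128: 30 − 3 = 27 days remain.
Then May (31): 31 days.
June 1–30, 2128: 30 days.
Total: 27 + 31 + 30 = 88 days.
88 mod 7 = 4, so 4 days before Wednesday is Saturday.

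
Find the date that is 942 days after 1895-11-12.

1898-06-11

Count 942 days after November 12, 1895:
November 12, 1895 → November 12, 1896: 366 days (1896 is a leap year).
November 12, 1896 → November 12, 1897: 365 days.
November 1897: 30 − 12 = 18 days remain.
Then December (31), January (31), February 1898 (28), March (31), April (30), May (31): 31 + 31 + 28 + 31 + 30 + 31 = 182 days.
June 1–11, 1898: 11 days.
Residual: 211 days.
Total: 942 days.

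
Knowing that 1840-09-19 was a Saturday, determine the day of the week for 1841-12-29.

Wednesday

September 1840: 30 − 19 = 11 days remain.
Then 14 full months totalling 426 days.
December 1–29, 1841: 29 days.
Total: 11 + 426 + 29 = 466 days.
466 mod 7 = 4, so 4 days after Saturday is Wednesday.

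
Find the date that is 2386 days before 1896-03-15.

1889-09-02

Count 2386 days before March 15, 1896:
Day-of-year of September 2, 1889: 245.
Day-of-year of March 15, 1896: 75.
1889 has 365 days, so 365 − 245 = 120 days remain in 1889.
Full years: 1890: 365; 1891: 365; 1892: 366; 1893: 365; 1894: 365; 1895: 365. Sum = 2191.
Total: 120 + 2191 + 75 = 2386 days.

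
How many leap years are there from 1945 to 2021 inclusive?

19

Years divisible by 4: 1948, 1952, …, 2020 — 19 in all.
2000 is divisible by 400, so still leap.
No century exceptions apply. Count: 19.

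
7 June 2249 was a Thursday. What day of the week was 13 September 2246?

Sunday

Count forward from the earlier date (September 13, 2246) to the later (June 7, 2249):
Day-of-year of September 13, 2246: 256.
Day-of-year of June 7, 2249: 158.
2246 has 365 days, so 365 − 256 = 109 days remain in 2246.
Full years: 2247: 365; 2248: 366. Sum = 731.
Total: 109 + 731 + 158 = 998 days.
998 mod 7 = 4, so 4 days before Thursday is Sunday.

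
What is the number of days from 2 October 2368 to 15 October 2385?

6222

Day-of-year of October 2, 2368: 276.
Day-of-year of October 15, 2385: 288.
2368 has 366 days, so 366 − 276 = 90 days remain in 2368.
Full years 2369–2384: 12 common + 4 leap = 12×365 + 4×366 = 5844 days.
Total: 90 + 5844 + 288 = 6222 days.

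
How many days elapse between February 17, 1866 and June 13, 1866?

February 1866: 28 − 17 = 11 days remain (1866 is not a leap year, so February has 28 days).
Then March (31), April (30), May (31): 31 + 30 + 31 = 92 days.
June 1–13, 1866: 13 days.
Total: 11 + 92 + 13 = 116 days.

116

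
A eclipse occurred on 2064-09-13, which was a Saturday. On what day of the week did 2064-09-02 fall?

Tuesday

Count forward from the earlier date (September 2, 2064) to the later (September 13, 2064):
Within September 2064: 13 − 2 = 11 days.
11 mod 7 = 4, so 4 days before Saturday is Tuesday.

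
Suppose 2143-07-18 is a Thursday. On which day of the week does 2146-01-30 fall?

Sunday

Day-of-year of July 18, 2143: 199.
Day-of-year of January 30, 2146: 30.
2143 has 365 days, so 365 − 199 = 166 days remain in 2143.
Full years: 2144: 366; 2145: 365. Sum = 731.
Total: 166 + 731 + 30 = 927 days.
927 mod 7 = 3, so 3 days after Thursday is Sunday.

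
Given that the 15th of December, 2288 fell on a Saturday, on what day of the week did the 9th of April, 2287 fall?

Saturday

Count forward from the earlier date (April 9, 2287) to the later (December 15, 2288):
Day-of-year of April 9, 2287: 99.
Day-of-year of December 15, 2288: 350.
2287 has 365 days, so 365 − 99 = 266 days remain in 2287.
Total: 266 + 350 = 616 days.
616 is a multiple of 7, so the 9th of April, 2287 falls on the same weekday: Saturday.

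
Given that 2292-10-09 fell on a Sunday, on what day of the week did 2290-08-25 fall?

Count forward from the earlier date (August 25, 2290) to the later (October 9, 2292):
August 2290: 31 − 25 = 6 days remain.
Then 25 full months totalling 761 days.
October 1–9, 2292: 9 days.
Total: 6 + 761 + 9 = 776 days.
776 mod 7 = 6, so 6 days before Sunday is Monday.

Monday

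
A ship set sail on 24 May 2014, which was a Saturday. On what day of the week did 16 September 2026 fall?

From May 24, 2014 to May 24, 2026: 12 years, of which 3 contain a Feb 29 — 9×365 + 3×366 = 4383 days.
May 2026: 31 − 24 = 7 days remain.
Then June (30), July (31), August (31): 30 + 31 + 31 = 92 days.
September 1–16, 2026: 16 days.
Residual: 115 days.
Total: 4498 days.
4498 mod 7 = 4, so 4 days after Saturday is Wednesday.

Wednesday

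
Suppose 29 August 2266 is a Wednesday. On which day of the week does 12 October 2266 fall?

August 2266: 31 − 29 = 2 days remain.
Then September (30): 30 days.
October 1–12, 2266: 12 days.
Total: 2 + 30 + 12 = 44 days.
44 mod 7 = 2, so 2 days after Wednesday is Friday.

Friday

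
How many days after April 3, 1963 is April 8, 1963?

5

Within April 1963: 8 − 3 = 5 days.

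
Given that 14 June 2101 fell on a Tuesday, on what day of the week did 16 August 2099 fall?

Count forward from the earlier date (August 16, 2099) to the later (June 14, 2101):
August 2099: 31 − 16 = 15 days remain.
Then 21 full months totalling 638 days.
June 1–14, 2101: 14 days.
Total: 15 + 638 + 14 = 667 days.
667 mod 7 = 2, so 2 days before Tuesday is Sunday.

Sunday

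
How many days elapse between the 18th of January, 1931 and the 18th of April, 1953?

From January 18, 1931 to January 18, 1953: 22 years, of which 6 contain a Feb 29 — 16×365 + 6×366 = 8036 days.
January 1953: 31 − 18 = 13 days remain.
Then February 1953 (28), March (31): 28 + 31 = 59 days.
April 1–18, 1953: 18 days.
Residual: 90 days.
Total: 8126 days.

8126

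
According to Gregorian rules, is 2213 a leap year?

2213 is not a leap year.

No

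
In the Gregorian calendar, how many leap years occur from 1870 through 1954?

20

Years divisible by 4: 1872, 1876, …, 1952 — 21 in all.
Of these, 1900 is divisible by 100 but not 400, so not leap.
Leap years: 21 − 1 = 20.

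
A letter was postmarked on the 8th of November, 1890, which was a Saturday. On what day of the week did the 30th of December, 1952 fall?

From November 8, 1890 to November 8, 1952: 62 years, of which 15 contain a Feb 29 — 47×365 + 15×366 = 22645 days.
(1900 is not a leap year (divisible by 100 but not 400).)
November 1952: 30 − 8 = 22 days remain.
December 1–30, 1952: 30 days.
Residual: 52 days.
Total: 22697 days.
22697 mod 7 = 3, so 3 days after Saturday is Tuesday.

Tuesday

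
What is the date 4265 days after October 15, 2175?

June 19, 2187

Count 4265 days after October 15, 2175:
From October 15, 2175 to October 15, 2186: 11 years, of which 3 contain a Feb 29 — 8×365 + 3×366 = 4018 days.
October 2186: 31 − 15 = 16 days remain.
Then November (30), December (31), January (31), February 2187 (28), March (31), April (30), May (31): 30 + 31 + 31 + 28 + 31 + 30 + 31 = 212 days.
June 1–19, 2187: 19 days.
Residual: 247 days.
Total: 4265 days.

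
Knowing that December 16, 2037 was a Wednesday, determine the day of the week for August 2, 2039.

Tuesday

December 2037: 31 − 16 = 15 days remain.
Then 19 full months totalling 577 days.
August 1–2, 2039: 2 days.
Total: 15 + 577 + 2 = 594 days.
594 mod 7 = 6, so 6 days after Wednesday is Tuesday.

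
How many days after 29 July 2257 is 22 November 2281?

8882

From July 29, 2257 to July 29, 2281: 24 years, of which 6 contain a Feb 29 — 18×365 + 6×366 = 8766 days.
July 2281: 31 − 29 = 2 days remain.
Then August (31), September (30), October (31): 31 + 30 + 31 = 92 days.
November 1–22, 2281: 22 days.
Residual: 116 days.
Total: 8882 days.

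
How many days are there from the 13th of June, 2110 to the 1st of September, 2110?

80

June 2110: 30 − 13 = 17 days remain.
Then July (31), August (31): 31 + 31 = 62 days.
September 1, 2110: 1 day.
Total: 17 + 62 + 1 = 80 days.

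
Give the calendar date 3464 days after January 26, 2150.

July 22, 2159

Count 3464 days after January 26, 2150:
From January 26, 2150 to January 26, 2159: 9 years, of which 2 contain a Feb 29 — 7×365 + 2×366 = 3287 days.
January 2159: 31 − 26 = 5 days remain.
Then February 2159 (28), March (31), April (30), May (31), June (30): 28 + 31 + 30 + 31 + 30 = 150 days.
July 1–22, 2159: 22 days.
Residual: 177 days.
Total: 3464 days.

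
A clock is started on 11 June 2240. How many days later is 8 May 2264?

8732

From June 11, 2240 to June 11, 2263: 23 years, of which 5 contain a Feb 29 — 18×365 + 5×366 = 8400 days.
June 2263: 30 − 11 = 19 days remain.
Then 10 full months totalling 305 days.
May 1–8, 2264: 8 days.
Residual: 332 days.
Total: 8732 days.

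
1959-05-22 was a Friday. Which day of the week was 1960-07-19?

Day-of-year of May 22, 1959: 142.
Day-of-year of July 19, 1960: 201.
1959 has 365 days, so 365 − 142 = 223 days remain in 1959.
Total: 223 + 201 = 424 days.
424 mod 7 = 4, so 4 days after Friday is Tuesday.

Tuesday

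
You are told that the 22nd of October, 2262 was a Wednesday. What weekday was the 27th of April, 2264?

Day-of-year of October 22, 2262: 295.
Day-of-year of April 27, 2264: 118.
2262 has 365 days, so 365 − 295 = 70 days remain in 2262.
Full years: 2263: 365. Sum = 365.
Total: 70 + 365 + 118 = 553 days.
553 is a multiple of 7, so the 27th of April, 2264 falls on the same weekday: Wednesday.

Wednesday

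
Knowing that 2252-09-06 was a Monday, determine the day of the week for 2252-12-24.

September 2252: 30 − 6 = 24 days remain.
Then October (31), November (30): 31 + 30 = 61 days.
December 1–24, 2252: 24 days.
Total: 24 + 61 + 24 = 109 days.
109 mod 7 = 4, so 4 days after Monday is Friday.

Friday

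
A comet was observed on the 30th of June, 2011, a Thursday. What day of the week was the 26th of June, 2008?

Thursday

Count forward from the earlier date (June 26, 2008) to the later (June 30, 2011):
June 26, 2008 → June 26, 2009: 365 days.
June 26, 2009 → June 26, 2010: 365 days.
June 26, 2010 → June 26, 2011: 365 days.
Within June 2011: 30 − 26 = 4 days.
Total: 1099 days.
1099 is a multiple of 7, so the 26th of June, 2008 falls on the same weekday: Thursday.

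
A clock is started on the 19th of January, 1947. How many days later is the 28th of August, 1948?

587

Day-of-year of January 19, 1947: 19.
Day-of-year of August 28, 1948: 241.
1947 has 365 days, so 365 − 19 = 346 days remain in 1947.
Total: 346 + 241 = 587 days.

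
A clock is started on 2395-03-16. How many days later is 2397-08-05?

873

March 16, 2395 → March 16, 2396: 366 days (2396 is a leap year).
March 16, 2396 → March 16, 2397: 365 days.
March 2397: 31 − 16 = 15 days remain.
Then April (30), May (31), June (30), July (31): 30 + 31 + 30 + 31 = 122 days.
August 1–5, 2397: 5 days.
Residual: 142 days.
Total: 873 days.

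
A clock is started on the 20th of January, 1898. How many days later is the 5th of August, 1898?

January 1898: 31 − 20 = 11 days remain.
Then February 1898 (28), March (31), April (30), May (31), June (30), July (31): 28 + 31 + 30 + 31 + 30 + 31 = 181 days.
August 1–5, 1898: 5 days.
Total: 11 + 181 + 5 = 197 days.

197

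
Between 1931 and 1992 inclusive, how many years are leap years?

Years divisible by 4: 1932, 1936, …, 1992 — 16 in all.
No century exceptions apply. Count: 16.

16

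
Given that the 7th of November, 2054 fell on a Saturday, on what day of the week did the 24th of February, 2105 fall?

Day-of-year of November 7, 2054: 311.
Day-of-year of February 24, 2105: 55.
2054 has 365 days, so 365 − 311 = 54 days remain in 2054.
Full years 2055–2104: 38 common + 12 leap = 38×365 + 12×366 = 18262 days.
Total: 54 + 18262 + 55 = 18371 days.
18371 mod 7 = 3, so 3 days after Saturday is Tuesday.

Tuesday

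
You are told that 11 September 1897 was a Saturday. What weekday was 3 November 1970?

From September 11, 1897 to September 11, 1970: 73 years, of which 17 contain a Feb 29 — 56×365 + 17×366 = 26662 days.
(1900 is not a leap year (divisible by 100 but not 400).)
September 1970: 30 − 11 = 19 days remain.
Then October (31): 31 days.
November 1–3, 1970: 3 days.
Residual: 53 days.
Total: 26715 days.
26715 mod 7 = 3, so 3 days after Saturday is Tuesday.

Tuesday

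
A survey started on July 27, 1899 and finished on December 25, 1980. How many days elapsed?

Day-of-year of July 27, 1899: 208.
Day-of-year of December 25, 1980: 360.
1899 has 365 days, so 365 − 208 = 157 days remain in 1899.
Full years 1900–1979: 61 common + 19 leap = 61×365 + 19×366 = 29219 days.
Total: 157 + 29219 + 360 = 29736 days.

29736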